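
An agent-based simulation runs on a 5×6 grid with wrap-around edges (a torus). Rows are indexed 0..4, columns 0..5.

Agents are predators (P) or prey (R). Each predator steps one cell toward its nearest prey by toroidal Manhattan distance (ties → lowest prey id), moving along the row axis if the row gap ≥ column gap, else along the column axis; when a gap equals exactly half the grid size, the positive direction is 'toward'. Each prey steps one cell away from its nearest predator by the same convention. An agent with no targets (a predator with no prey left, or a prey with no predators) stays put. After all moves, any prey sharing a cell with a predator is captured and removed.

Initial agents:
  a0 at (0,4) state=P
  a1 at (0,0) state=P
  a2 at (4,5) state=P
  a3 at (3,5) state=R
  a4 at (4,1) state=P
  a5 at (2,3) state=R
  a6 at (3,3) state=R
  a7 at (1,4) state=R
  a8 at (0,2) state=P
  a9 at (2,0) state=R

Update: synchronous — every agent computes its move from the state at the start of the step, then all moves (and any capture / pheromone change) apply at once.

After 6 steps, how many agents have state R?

t=1: a0@(1,4):P a1@(1,0):P a2@(3,5):P a3@(2,5):R a4@(4,0):P a5@(3,3):R a6@(2,3):R a7@(2,4):R a8@(1,2):P a9@(3,0):R
t=2: a0@(2,4):P a1@(2,0):P a2@(2,5):P a3@(1,5):R a4@(3,0):P a5@(3,2):R a6@(3,3):R a7@(3,4):R a8@(2,2):P a9@(3,1):R
t=3: a0@(3,4):P a1@(1,0):P a2@(1,5):P a3@(0,5):R a4@(3,1):P a5@(4,2):R a6@(4,3):R a7@(4,4):R a8@(3,2):P
t=4: a0@(4,4):P a1@(0,0):P a2@(0,5):P a3@(4,5):R a4@(4,1):P a5@(0,2):R a6@(0,3):R a7@(0,4):R a8@(4,2):P
t=5: a0@(4,5):P a1@(4,0):P a2@(4,5):P a4@(4,0):P a5@(1,2):R a6@(1,3):R a7@(1,4):R a8@(0,2):P
t=6: a0@(0,5):P a1@(0,0):P a2@(0,5):P a4@(0,0):P a5@(2,2):R a6@(2,3):R a7@(2,4):R a8@(1,2):P

3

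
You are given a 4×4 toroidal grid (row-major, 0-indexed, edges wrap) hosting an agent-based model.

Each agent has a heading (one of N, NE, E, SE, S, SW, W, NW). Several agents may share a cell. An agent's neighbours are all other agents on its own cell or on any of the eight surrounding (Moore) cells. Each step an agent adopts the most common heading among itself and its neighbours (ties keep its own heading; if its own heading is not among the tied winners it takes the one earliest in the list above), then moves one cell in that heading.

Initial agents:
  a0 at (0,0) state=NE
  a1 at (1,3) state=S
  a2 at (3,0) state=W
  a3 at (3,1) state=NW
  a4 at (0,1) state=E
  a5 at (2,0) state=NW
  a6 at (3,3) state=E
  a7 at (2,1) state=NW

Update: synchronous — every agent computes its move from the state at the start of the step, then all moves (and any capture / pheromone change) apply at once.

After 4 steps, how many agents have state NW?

t=1: a0@(0,1):E a1@(2,3):S a2@(2,3):NW a3@(2,0):NW a4@(0,2):E a5@(1,3):NW a6@(3,0):E a7@(1,0):NW
t=2: a0@(0,2):E a1@(1,2):NW a2@(1,2):NW a3@(1,3):NW a4@(0,3):E a5@(0,2):NW a6@(3,1):E a7@(0,3):NW
t=3: a0@(3,1):NW a1@(0,1):NW a2@(0,1):NW a3@(0,2):NW a4@(3,2):NW a5@(3,1):NW a6@(3,2):E a7@(3,2):NW
t=4: a0@(2,0):NW a1@(3,0):NW a2@(3,0):NW a3@(3,1):NW a4@(2,1):NW a5@(2,0):NW a6@(2,1):NW a7@(2,1):NW

8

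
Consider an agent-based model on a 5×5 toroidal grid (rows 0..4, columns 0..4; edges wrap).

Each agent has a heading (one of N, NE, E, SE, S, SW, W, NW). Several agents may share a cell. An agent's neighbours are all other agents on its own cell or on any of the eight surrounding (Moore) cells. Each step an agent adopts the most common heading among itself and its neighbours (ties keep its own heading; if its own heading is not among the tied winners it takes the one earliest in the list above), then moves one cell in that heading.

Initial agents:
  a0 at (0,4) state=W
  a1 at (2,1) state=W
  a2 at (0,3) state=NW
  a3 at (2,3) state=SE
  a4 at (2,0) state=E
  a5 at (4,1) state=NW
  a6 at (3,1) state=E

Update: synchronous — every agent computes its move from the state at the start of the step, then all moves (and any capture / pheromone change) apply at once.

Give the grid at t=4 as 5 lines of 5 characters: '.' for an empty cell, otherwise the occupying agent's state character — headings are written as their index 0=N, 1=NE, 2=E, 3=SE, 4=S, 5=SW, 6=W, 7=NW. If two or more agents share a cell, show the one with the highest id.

6....
..3..
22..2
2....
.....

t=1: a0@(0,3):W a1@(2,2):E a2@(4,2):NW a3@(3,4):SE a4@(2,1):E a5@(3,0):NW a6@(3,2):E
t=2: a0@(0,2):W a1@(2,3):E a2@(3,1):NW a3@(4,0):SE a4@(2,2):E a5@(2,4):NW a6@(3,3):E
t=3: a0@(0,1):W a1@(2,4):E a2@(2,0):NW a3@(0,1):SE a4@(2,3):E a5@(2,0):E a6@(3,4):E
t=4: a0@(0,0):W a1@(2,0):E a2@(2,1):E a3@(1,2):SE a4@(2,4):E a5@(2,1):E a6@(3,0):E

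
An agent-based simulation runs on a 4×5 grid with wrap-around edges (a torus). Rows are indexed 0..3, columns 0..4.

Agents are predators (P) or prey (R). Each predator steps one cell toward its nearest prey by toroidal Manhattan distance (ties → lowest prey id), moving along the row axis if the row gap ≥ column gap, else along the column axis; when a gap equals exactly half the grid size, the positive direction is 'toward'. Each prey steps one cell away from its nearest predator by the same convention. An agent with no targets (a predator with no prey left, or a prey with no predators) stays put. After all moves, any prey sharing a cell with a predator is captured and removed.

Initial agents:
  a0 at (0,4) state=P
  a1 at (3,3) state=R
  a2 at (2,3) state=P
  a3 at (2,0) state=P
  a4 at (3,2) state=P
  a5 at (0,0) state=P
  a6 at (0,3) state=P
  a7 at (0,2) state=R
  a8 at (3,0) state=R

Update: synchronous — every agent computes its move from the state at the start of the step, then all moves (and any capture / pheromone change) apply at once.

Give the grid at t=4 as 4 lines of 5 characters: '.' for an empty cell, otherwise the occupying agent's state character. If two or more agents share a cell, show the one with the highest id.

.....
.....
P..PP
RR.R.

t=1: a0@(3,4):P a1@(0,3):R a2@(3,3):P a3@(3,0):P a4@(3,3):P a5@(3,0):P a6@(3,3):P a7@(1,2):R a8@(0,0):R
t=2: a0@(0,4):P a1@(1,3):R a2@(0,3):P a3@(0,0):P a4@(0,3):P a5@(0,0):P a6@(0,3):P a7@(0,2):R a8@(1,0):R
t=3: a0@(1,4):P a1@(2,3):R a2@(1,3):P a3@(1,0):P a4@(1,3):P a5@(1,0):P a6@(1,3):P a7@(0,1):R a8@(2,0):R
t=4: a0@(2,4):P a1@(3,3):R a2@(2,3):P a3@(2,0):P a4@(2,3):P a5@(2,0):P a6@(2,3):P a7@(3,1):R a8@(3,0):R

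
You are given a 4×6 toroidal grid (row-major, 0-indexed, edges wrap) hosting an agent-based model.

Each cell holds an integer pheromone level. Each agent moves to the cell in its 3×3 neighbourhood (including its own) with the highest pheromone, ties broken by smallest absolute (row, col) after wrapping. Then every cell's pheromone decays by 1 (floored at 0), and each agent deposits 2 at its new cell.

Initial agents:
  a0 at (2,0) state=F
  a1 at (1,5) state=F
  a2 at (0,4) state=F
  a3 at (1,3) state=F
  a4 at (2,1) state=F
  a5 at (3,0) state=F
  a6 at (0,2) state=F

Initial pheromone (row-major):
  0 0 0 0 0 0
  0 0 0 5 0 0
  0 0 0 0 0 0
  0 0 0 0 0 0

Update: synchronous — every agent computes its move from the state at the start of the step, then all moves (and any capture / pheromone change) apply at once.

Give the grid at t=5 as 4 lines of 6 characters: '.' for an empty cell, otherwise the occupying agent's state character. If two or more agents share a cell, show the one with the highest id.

t=1: a0@(1,0) a1@(0,0) a2@(1,3) a3@(1,3) a4@(1,0) a5@(0,0) a6@(1,3) | pheromone: 4 0 0 0 0 0 / 4 0 0 10 0 0 / 0 0 0 0 0 0 / 0 0 0 0 0 0
t=2: a0@(0,0) a1@(0,0) a2@(1,3) a3@(1,3) a4@(0,0) a5@(0,0) a6@(1,3) | pheromone: 11 0 0 0 0 0 / 3 0 0 15 0 0 / 0 0 0 0 0 0 / 0 0 0 0 0 0
t=3: a0@(0,0) a1@(0,0) a2@(1,3) a3@(1,3) a4@(0,0) a5@(0,0) a6@(1,3) | pheromone: 18 0 0 0 0 0 / 2 0 0 20 0 0 / 0 0 0 0 0 0 / 0 0 0 0 0 0
t=4: a0@(0,0) a1@(0,0) a2@(1,3) a3@(1,3) a4@(0,0) a5@(0,0) a6@(1,3) | pheromone: 25 0 0 0 0 0 / 1 0 0 25 0 0 / 0 0 0 0 0 0 / 0 0 0 0 0 0
t=5: a0@(0,0) a1@(0,0) a2@(1,3) a3@(1,3) a4@(0,0) a5@(0,0) a6@(1,3) | pheromone: 32 0 0 0 0 0 / 0 0 0 30 0 0 / 0 0 0 0 0 0 / 0 0 0 0 0 0

F.....
...F..
......
......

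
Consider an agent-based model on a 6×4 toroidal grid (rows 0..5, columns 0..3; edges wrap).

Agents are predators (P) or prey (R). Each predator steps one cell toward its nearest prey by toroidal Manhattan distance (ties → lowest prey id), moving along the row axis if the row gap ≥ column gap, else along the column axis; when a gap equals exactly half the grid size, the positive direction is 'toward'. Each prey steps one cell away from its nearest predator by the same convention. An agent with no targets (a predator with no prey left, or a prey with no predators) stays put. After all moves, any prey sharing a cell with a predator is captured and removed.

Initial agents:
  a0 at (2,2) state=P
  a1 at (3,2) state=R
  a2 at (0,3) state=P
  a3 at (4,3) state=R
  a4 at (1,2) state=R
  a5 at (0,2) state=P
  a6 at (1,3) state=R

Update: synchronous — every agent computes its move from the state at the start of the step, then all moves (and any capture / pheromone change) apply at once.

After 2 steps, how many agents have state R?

4

t=1: a0@(3,2):P a1@(4,2):R a2@(1,3):P a3@(3,3):R a4@(0,2):R a5@(1,2):P a6@(2,3):R
t=2: a0@(4,2):P a1@(5,2):R a2@(2,3):P a3@(3,0):R a4@(5,2):R a5@(0,2):P a6@(3,3):R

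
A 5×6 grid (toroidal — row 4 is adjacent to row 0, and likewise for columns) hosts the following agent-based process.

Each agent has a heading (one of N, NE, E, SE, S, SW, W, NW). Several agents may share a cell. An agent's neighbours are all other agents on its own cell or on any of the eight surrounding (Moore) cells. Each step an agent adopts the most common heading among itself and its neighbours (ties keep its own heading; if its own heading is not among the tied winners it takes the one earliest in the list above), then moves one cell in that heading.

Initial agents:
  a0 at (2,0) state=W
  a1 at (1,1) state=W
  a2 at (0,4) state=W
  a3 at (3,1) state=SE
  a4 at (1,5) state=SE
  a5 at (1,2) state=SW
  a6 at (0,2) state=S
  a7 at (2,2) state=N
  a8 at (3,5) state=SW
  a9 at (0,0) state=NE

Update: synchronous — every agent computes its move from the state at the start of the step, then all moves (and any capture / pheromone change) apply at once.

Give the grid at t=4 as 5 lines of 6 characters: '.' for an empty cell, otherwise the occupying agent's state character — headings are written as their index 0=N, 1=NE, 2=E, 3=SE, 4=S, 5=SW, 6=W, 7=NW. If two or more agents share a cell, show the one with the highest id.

t=1: a0@(2,5):W a1@(1,0):W a2@(0,3):W a3@(4,2):SE a4@(1,4):W a5@(2,1):SW a6@(1,2):S a7@(1,2):N a8@(4,4):SW a9@(4,1):NE
t=2: a0@(2,4):W a1@(1,5):W a2@(0,2):W a3@(0,3):SE a4@(1,3):W a5@(3,0):SW a6@(2,2):S a7@(0,2):N a8@(0,3):SW a9@(3,2):NE
t=3: a0@(2,3):W a1@(1,4):W a2@(0,1):W a3@(0,2):W a4@(1,2):W a5@(4,5):SW a6@(3,2):S a7@(0,1):W a8@(0,2):W a9@(2,3):NE
t=4: a0@(2,2):W a1@(1,3):W a2@(0,0):W a3@(0,1):W a4@(1,1):W a5@(0,4):SW a6@(4,2):S a7@(0,0):W a8@(0,1):W a9@(2,2):W

66..5.
.6.6..
..6...
......
..4...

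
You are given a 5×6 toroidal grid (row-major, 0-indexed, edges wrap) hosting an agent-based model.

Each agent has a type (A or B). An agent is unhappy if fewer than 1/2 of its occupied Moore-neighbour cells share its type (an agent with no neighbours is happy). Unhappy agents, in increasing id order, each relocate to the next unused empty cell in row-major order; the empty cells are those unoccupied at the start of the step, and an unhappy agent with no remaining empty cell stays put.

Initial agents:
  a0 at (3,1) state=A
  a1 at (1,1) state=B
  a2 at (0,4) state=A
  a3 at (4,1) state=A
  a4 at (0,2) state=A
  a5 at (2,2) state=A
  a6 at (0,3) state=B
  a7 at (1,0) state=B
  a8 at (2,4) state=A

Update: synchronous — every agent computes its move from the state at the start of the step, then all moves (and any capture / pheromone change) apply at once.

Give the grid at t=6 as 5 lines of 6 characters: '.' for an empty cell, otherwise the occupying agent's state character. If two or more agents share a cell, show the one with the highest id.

t=1: a0@(3,1):A a1@(0,0):B a2@(0,1):A a3@(4,1):A a4@(0,5):A a5@(2,2):A a6@(1,2):B a7@(1,0):B a8@(2,4):A
t=2: a0@(3,1):A a1@(0,2):B a2@(0,3):A a3@(4,1):A a4@(0,4):A a5@(2,2):A a6@(1,1):B a7@(1,3):B a8@(2,4):A
t=3: a0@(3,1):A a1@(0,2):B a2@(0,0):A a3@(4,1):A a4@(0,4):A a5@(0,1):A a6@(1,1):B a7@(0,5):B a8@(1,0):A
t=4: a0@(3,1):A a1@(0,3):B a2@(0,0):A a3@(4,1):A a4@(1,2):A a5@(0,1):A a6@(1,3):B a7@(1,4):B a8@(1,0):A
t=5: a0@(3,1):A a1@(0,3):B a2@(0,0):A a3@(4,1):A a4@(0,2):A a5@(0,1):A a6@(1,3):B a7@(1,4):B a8@(1,0):A
t=6: (unchanged — steady state)

AAAB..
A..BB.
......
.A....
.A....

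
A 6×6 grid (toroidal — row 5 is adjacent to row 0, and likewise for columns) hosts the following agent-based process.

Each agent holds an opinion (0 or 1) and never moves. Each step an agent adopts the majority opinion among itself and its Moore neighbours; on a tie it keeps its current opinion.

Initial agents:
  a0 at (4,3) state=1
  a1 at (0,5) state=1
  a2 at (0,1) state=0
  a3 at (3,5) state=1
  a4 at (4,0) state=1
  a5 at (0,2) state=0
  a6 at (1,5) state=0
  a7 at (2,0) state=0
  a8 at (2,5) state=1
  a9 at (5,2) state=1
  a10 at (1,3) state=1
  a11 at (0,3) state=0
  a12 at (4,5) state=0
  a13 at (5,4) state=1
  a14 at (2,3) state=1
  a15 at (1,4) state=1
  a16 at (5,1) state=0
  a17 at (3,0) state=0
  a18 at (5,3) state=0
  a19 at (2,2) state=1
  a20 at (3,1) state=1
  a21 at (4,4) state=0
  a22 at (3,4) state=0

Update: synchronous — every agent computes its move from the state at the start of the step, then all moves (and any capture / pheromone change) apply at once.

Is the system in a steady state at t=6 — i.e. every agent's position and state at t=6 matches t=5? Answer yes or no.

t=1: a0@(4,3):1 a1@(0,5):1 a2@(0,1):0 a3@(3,5):0 a4@(4,0):1 a5@(0,2):0 a6@(1,5):1 a7@(2,0):0 a8@(2,5):0 a9@(5,2):0 a10@(1,3):1 a11@(0,3):1 a12@(4,5):0 a13@(5,4):0 a14@(2,3):1 a15@(1,4):1 a16@(5,1):0 a17@(3,0):1 a18@(5,3):0 a19@(2,2):1 a20@(3,1):1 a21@(4,4):0 a22@(3,4):1
t=2: a0@(4,3):0 a1@(0,5):1 a2@(0,1):0 a3@(3,5):0 a4@(4,0):1 a5@(0,2):0 a6@(1,5):1 a7@(2,0):0 a8@(2,5):1 a9@(5,2):0 a10@(1,3):1 a11@(0,3):0 a12@(4,5):0 a13@(5,4):0 a14@(2,3):1 a15@(1,4):1 a16@(5,1):0 a17@(3,0):0 a18@(5,3):0 a19@(2,2):1 a20@(3,1):1 a21@(4,4):0 a22@(3,4):0
t=3: a0@(4,3):0 a1@(0,5):1 a2@(0,1):0 a3@(3,5):0 a4@(4,0):0 a5@(0,2):0 a6@(1,5):1 a7@(2,0):0 a8@(2,5):0 a9@(5,2):0 a10@(1,3):1 a11@(0,3):0 a12@(4,5):0 a13@(5,4):0 a14@(2,3):1 a15@(1,4):1 a16@(5,1):0 a17@(3,0):0 a18@(5,3):0 a19@(2,2):1 a20@(3,1):1 a21@(4,4):0 a22@(3,4):0
t=4: a0@(4,3):0 a1@(0,5):1 a2@(0,1):0 a3@(3,5):0 a4@(4,0):0 a5@(0,2):0 a6@(1,5):1 a7@(2,0):0 a8@(2,5):0 a9@(5,2):0 a10@(1,3):1 a11@(0,3):0 a12@(4,5):0 a13@(5,4):0 a14@(2,3):1 a15@(1,4):1 a16@(5,1):0 a17@(3,0):0 a18@(5,3):0 a19@(2,2):1 a20@(3,1):0 a21@(4,4):0 a22@(3,4):0
t=5: (unchanged — steady state)

yes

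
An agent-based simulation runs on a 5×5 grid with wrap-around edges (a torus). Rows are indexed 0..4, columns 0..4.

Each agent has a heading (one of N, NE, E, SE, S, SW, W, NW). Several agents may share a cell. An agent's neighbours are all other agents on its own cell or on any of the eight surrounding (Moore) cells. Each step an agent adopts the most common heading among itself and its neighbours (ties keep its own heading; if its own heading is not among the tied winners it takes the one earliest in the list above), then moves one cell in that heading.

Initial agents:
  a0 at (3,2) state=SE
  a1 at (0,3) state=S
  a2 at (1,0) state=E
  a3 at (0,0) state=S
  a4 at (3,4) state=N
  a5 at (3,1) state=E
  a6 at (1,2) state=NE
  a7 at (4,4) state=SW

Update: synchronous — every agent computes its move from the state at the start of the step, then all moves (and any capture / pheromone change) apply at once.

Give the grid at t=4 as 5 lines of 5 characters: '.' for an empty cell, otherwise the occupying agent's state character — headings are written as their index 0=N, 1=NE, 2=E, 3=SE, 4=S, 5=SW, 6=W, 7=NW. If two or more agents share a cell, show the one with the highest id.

...44
.....
....4
..444
4..4.

t=1: a0@(4,3):SE a1@(1,3):S a2@(1,1):E a3@(1,0):S a4@(2,4):N a5@(3,2):E a6@(0,3):NE a7@(0,4):S
t=2: a0@(0,4):SE a1@(2,3):S a2@(1,2):E a3@(2,0):S a4@(3,4):S a5@(3,3):E a6@(1,3):S a7@(1,4):S
t=3: a0@(1,4):S a1@(3,3):S a2@(2,2):S a3@(3,0):S a4@(4,4):S a5@(4,3):S a6@(2,3):S a7@(2,4):S
t=4: a0@(2,4):S a1@(4,3):S a2@(3,2):S a3@(4,0):S a4@(0,4):S a5@(0,3):S a6@(3,3):S a7@(3,4):S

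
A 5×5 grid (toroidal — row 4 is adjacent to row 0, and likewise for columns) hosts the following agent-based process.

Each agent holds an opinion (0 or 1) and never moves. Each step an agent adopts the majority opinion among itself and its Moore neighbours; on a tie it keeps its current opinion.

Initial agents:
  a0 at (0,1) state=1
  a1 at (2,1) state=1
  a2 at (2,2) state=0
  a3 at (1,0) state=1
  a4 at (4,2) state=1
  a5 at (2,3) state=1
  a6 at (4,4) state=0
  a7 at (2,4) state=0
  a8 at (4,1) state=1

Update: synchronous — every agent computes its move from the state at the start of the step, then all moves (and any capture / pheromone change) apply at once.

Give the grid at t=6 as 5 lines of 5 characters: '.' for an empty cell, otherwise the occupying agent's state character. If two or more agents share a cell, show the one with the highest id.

.1...
1....
.1111
.....
.11.0

t=1: a0@(0,1):1 a1@(2,1):1 a2@(2,2):1 a3@(1,0):1 a4@(4,2):1 a5@(2,3):0 a6@(4,4):0 a7@(2,4):1 a8@(4,1):1
t=2: a0@(0,1):1 a1@(2,1):1 a2@(2,2):1 a3@(1,0):1 a4@(4,2):1 a5@(2,3):1 a6@(4,4):0 a7@(2,4):1 a8@(4,1):1
t=3: (unchanged — steady state)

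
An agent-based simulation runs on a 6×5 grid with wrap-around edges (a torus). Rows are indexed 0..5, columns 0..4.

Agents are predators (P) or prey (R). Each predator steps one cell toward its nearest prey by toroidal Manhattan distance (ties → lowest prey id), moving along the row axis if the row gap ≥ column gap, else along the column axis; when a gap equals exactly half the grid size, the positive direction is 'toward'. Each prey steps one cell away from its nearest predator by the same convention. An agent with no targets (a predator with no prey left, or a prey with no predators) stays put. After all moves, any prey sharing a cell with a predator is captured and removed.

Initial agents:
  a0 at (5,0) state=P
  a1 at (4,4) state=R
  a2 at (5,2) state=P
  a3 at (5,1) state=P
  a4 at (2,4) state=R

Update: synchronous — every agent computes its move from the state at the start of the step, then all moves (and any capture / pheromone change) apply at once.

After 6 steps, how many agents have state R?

t=1: a0@(4,0):P a1@(3,4):R a2@(5,3):P a3@(5,0):P a4@(1,4):R
t=2: a0@(3,0):P a1@(2,4):R a2@(4,3):P a3@(4,0):P a4@(2,4):R
t=3: a0@(2,0):P a1@(1,4):R a2@(3,3):P a3@(3,0):P a4@(1,4):R
t=4: a0@(1,0):P a1@(0,4):R a2@(2,3):P a3@(2,0):P a4@(0,4):R
t=5: a0@(0,0):P a1@(5,4):R a2@(1,3):P a3@(1,0):P a4@(5,4):R
t=6: a0@(5,0):P a1@(4,4):R a2@(0,3):P a3@(0,0):P a4@(4,4):R

2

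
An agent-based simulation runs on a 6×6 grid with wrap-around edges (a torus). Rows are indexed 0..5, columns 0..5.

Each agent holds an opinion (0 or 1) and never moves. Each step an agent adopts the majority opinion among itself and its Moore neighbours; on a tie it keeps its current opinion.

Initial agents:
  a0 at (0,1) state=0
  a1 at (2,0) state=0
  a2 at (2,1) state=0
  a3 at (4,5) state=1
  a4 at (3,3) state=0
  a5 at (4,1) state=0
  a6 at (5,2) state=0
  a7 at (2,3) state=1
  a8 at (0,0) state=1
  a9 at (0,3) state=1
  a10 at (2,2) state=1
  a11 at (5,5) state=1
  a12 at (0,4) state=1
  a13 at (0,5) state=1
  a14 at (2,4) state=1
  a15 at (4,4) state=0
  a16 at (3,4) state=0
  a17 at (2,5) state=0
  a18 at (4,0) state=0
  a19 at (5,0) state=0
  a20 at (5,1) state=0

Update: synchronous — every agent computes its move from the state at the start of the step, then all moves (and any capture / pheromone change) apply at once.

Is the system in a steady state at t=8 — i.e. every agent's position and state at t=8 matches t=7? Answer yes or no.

t=1: a0@(0,1):0 a1@(2,0):0 a2@(2,1):0 a3@(4,5):0 a4@(3,3):0 a5@(4,1):0 a6@(5,2):0 a7@(2,3):1 a8@(0,0):1 a9@(0,3):1 a10@(2,2):1 a11@(5,5):1 a12@(0,4):1 a13@(0,5):1 a14@(2,4):0 a15@(4,4):0 a16@(3,4):0 a17@(2,5):0 a18@(4,0):0 a19@(5,0):0 a20@(5,1):0
t=2: a0@(0,1):0 a1@(2,0):0 a2@(2,1):0 a3@(4,5):0 a4@(3,3):0 a5@(4,1):0 a6@(5,2):0 a7@(2,3):0 a8@(0,0):1 a9@(0,3):1 a10@(2,2):1 a11@(5,5):1 a12@(0,4):1 a13@(0,5):1 a14@(2,4):0 a15@(4,4):0 a16@(3,4):0 a17@(2,5):0 a18@(4,0):0 a19@(5,0):0 a20@(5,1):0
t=3: a0@(0,1):0 a1@(2,0):0 a2@(2,1):0 a3@(4,5):0 a4@(3,3):0 a5@(4,1):0 a6@(5,2):0 a7@(2,3):0 a8@(0,0):1 a9@(0,3):1 a10@(2,2):0 a11@(5,5):1 a12@(0,4):1 a13@(0,5):1 a14@(2,4):0 a15@(4,4):0 a16@(3,4):0 a17@(2,5):0 a18@(4,0):0 a19@(5,0):0 a20@(5,1):0
t=4: (unchanged — steady state)

yes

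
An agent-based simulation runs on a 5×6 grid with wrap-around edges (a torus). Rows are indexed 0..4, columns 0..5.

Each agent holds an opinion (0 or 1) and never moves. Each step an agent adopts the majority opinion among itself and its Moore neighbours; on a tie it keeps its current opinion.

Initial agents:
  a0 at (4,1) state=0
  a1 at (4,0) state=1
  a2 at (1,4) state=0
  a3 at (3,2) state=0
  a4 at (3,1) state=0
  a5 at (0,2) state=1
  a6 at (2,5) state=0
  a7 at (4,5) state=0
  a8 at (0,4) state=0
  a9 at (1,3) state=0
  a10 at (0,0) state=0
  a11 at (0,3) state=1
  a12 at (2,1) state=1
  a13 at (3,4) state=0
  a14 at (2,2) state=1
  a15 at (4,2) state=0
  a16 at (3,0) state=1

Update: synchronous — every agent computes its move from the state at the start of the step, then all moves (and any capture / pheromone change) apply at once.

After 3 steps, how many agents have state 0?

17

t=1: a0@(4,1):0 a1@(4,0):0 a2@(1,4):0 a3@(3,2):0 a4@(3,1):0 a5@(0,2):0 a6@(2,5):0 a7@(4,5):0 a8@(0,4):0 a9@(1,3):0 a10@(0,0):0 a11@(0,3):0 a12@(2,1):1 a13@(3,4):0 a14@(2,2):0 a15@(4,2):0 a16@(3,0):0
t=2: a0@(4,1):0 a1@(4,0):0 a2@(1,4):0 a3@(3,2):0 a4@(3,1):0 a5@(0,2):0 a6@(2,5):0 a7@(4,5):0 a8@(0,4):0 a9@(1,3):0 a10@(0,0):0 a11@(0,3):0 a12@(2,1):0 a13@(3,4):0 a14@(2,2):0 a15@(4,2):0 a16@(3,0):0
t=3: (unchanged — steady state)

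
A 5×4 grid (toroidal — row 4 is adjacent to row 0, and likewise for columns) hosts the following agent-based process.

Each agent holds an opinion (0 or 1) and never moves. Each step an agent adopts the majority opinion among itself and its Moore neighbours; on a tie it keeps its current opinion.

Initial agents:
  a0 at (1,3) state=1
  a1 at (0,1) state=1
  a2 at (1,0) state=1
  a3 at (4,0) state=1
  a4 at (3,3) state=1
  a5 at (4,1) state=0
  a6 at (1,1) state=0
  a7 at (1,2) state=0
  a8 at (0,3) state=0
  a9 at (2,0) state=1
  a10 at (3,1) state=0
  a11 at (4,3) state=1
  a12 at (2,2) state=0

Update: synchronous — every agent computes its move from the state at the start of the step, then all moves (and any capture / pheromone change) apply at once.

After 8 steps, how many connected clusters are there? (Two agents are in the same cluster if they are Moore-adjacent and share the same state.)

2

t=1: a0@(1,3):1 a1@(0,1):1 a2@(1,0):1 a3@(4,0):1 a4@(3,3):1 a5@(4,1):0 a6@(1,1):0 a7@(1,2):0 a8@(0,3):1 a9@(2,0):1 a10@(3,1):0 a11@(4,3):1 a12@(2,2):0
t=2: (unchanged — steady state)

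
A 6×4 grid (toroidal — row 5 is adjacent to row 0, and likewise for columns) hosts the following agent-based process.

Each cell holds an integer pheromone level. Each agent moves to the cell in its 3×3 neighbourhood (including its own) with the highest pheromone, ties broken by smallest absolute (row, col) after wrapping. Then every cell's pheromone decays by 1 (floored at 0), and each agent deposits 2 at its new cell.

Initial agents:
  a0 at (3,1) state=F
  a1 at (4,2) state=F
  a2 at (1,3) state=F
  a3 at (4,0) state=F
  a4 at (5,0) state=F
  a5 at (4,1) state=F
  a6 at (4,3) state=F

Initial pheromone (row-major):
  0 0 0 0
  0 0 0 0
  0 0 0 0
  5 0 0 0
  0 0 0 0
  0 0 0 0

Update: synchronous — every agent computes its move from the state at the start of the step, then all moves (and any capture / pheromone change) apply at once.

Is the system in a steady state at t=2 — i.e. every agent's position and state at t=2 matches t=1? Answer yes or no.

t=1: a0@(3,0) a1@(3,1) a2@(0,0) a3@(3,0) a4@(0,0) a5@(3,0) a6@(3,0) | pheromone: 4 0 0 0 / 0 0 0 0 / 0 0 0 0 / 12 2 0 0 / 0 0 0 0 / 0 0 0 0
t=2: a0@(3,0) a1@(3,0) a2@(0,0) a3@(3,0) a4@(0,0) a5@(3,0) a6@(3,0) | pheromone: 7 0 0 0 / 0 0 0 0 / 0 0 0 0 / 21 1 0 0 / 0 0 0 0 / 0 0 0 0

no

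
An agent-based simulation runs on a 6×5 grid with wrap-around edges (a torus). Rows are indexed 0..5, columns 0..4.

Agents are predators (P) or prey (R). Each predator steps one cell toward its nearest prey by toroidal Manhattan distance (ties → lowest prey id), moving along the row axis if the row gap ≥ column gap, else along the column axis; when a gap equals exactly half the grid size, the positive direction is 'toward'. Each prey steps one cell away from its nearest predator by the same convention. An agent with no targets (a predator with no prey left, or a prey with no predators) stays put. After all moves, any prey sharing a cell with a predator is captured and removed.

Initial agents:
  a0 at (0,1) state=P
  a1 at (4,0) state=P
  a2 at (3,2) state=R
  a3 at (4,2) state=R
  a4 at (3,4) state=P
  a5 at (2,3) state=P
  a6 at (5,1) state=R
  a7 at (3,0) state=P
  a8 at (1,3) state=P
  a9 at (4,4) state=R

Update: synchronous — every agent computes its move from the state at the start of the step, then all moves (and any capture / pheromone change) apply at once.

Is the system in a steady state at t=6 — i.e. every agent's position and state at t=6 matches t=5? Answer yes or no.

t=1: a0@(5,1):P a1@(4,4):P a3@(4,3):R a4@(4,4):P a5@(3,3):P a6@(4,1):R a7@(3,1):P a8@(2,3):P a9@(4,3):R
t=2: a0@(4,1):P a1@(4,3):P a3@(4,2):R a4@(4,3):P a5@(4,3):P a6@(3,1):R a7@(4,1):P a8@(3,3):P a9@(4,2):R
t=3: a0@(4,2):P a1@(4,2):P a4@(4,2):P a5@(4,2):P a6@(2,1):R a7@(4,2):P a8@(4,3):P
t=4: a0@(3,2):P a1@(3,2):P a4@(3,2):P a5@(3,2):P a6@(1,1):R a7@(3,2):P a8@(3,3):P
t=5: a0@(2,2):P a1@(2,2):P a4@(2,2):P a5@(2,2):P a6@(0,1):R a7@(2,2):P a8@(2,3):P
t=6: a0@(1,2):P a1@(1,2):P a4@(1,2):P a5@(1,2):P a6@(5,1):R a7@(1,2):P a8@(1,3):P

no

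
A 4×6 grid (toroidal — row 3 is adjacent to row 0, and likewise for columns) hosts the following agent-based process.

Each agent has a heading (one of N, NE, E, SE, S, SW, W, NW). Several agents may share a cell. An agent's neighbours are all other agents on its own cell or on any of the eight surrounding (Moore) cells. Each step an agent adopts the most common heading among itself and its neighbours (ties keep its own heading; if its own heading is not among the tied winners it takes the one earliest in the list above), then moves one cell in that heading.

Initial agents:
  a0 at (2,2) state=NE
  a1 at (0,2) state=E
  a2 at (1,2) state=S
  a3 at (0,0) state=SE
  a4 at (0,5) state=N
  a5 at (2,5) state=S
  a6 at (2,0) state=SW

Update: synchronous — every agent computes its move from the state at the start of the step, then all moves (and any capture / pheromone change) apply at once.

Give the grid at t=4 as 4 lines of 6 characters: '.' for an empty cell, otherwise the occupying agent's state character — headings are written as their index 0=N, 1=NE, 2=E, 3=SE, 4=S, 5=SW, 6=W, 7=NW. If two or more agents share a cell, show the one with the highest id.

2...30
..4...
1.5..4
......

t=1: a0@(1,3):NE a1@(0,3):E a2@(2,2):S a3@(1,1):SE a4@(3,5):N a5@(3,5):S a6@(3,5):SW
t=2: a0@(0,4):NE a1@(0,4):E a2@(3,2):S a3@(2,2):SE a4@(2,5):N a5@(0,5):S a6@(0,4):SW
t=3: a0@(3,5):NE a1@(0,5):E a2@(0,2):S a3@(3,3):SE a4@(1,5):N a5@(1,5):S a6@(1,3):SW
t=4: a0@(2,0):NE a1@(0,0):E a2@(1,2):S a3@(0,4):SE a4@(0,5):N a5@(2,5):S a6@(2,2):SW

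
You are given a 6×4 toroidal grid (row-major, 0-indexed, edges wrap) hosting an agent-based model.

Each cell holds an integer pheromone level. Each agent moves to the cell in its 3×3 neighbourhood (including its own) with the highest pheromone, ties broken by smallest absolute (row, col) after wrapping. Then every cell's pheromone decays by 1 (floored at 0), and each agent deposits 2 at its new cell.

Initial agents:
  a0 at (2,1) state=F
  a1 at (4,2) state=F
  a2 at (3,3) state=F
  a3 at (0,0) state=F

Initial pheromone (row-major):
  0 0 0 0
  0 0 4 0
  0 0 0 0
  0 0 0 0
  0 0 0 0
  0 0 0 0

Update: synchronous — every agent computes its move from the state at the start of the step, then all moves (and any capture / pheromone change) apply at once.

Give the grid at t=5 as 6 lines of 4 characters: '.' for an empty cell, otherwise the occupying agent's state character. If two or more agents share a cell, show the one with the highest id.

t=1: a0@(1,2) a1@(3,1) a2@(2,0) a3@(0,0) | pheromone: 2 0 0 0 / 0 0 5 0 / 2 0 0 0 / 0 2 0 0 / 0 0 0 0 / 0 0 0 0
t=2: a0@(1,2) a1@(2,0) a2@(2,0) a3@(0,0) | pheromone: 3 0 0 0 / 0 0 6 0 / 5 0 0 0 / 0 1 0 0 / 0 0 0 0 / 0 0 0 0
t=3: a0@(1,2) a1@(2,0) a2@(2,0) a3@(0,0) | pheromone: 4 0 0 0 / 0 0 7 0 / 8 0 0 0 / 0 0 0 0 / 0 0 0 0 / 0 0 0 0
t=4: a0@(1,2) a1@(2,0) a2@(2,0) a3@(0,0) | pheromone: 5 0 0 0 / 0 0 8 0 / 11 0 0 0 / 0 0 0 0 / 0 0 0 0 / 0 0 0 0
t=5: a0@(1,2) a1@(2,0) a2@(2,0) a3@(0,0) | pheromone: 6 0 0 0 / 0 0 9 0 / 14 0 0 0 / 0 0 0 0 / 0 0 0 0 / 0 0 0 0

F...
..F.
F...
....
....
....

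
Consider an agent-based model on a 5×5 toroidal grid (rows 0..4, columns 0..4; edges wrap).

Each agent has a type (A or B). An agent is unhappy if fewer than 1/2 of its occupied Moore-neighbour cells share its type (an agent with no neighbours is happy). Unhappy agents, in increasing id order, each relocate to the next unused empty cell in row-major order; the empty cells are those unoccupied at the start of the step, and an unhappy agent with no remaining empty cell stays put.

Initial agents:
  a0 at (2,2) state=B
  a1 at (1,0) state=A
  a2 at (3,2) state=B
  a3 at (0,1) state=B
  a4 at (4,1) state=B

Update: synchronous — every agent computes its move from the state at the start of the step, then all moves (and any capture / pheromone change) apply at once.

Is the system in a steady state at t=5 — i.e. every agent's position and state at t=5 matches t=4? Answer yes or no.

t=1: a0@(2,2):B a1@(0,0):A a2@(3,2):B a3@(0,1):B a4@(4,1):B
t=2: a0@(2,2):B a1@(0,2):A a2@(3,2):B a3@(0,1):B a4@(4,1):B
t=3: a0@(2,2):B a1@(0,0):A a2@(3,2):B a3@(0,1):B a4@(4,1):B
t=4: a0@(2,2):B a1@(0,2):A a2@(3,2):B a3@(0,1):B a4@(4,1):B
t=5: a0@(2,2):B a1@(0,0):A a2@(3,2):B a3@(0,1):B a4@(4,1):B

no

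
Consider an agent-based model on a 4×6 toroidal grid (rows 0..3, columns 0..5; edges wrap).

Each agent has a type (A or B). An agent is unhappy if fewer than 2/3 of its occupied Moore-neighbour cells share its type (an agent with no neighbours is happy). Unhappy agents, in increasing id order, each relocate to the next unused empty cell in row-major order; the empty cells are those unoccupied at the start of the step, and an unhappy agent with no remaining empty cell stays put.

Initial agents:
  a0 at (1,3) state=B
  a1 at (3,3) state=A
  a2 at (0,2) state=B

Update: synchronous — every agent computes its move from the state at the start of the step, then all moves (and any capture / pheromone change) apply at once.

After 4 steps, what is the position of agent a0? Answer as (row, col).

t=1: a0@(1,3):B a1@(0,0):A a2@(0,1):B
t=2: a0@(1,3):B a1@(0,2):A a2@(0,3):B
t=3: a0@(0,0):B a1@(0,1):A a2@(0,4):B
t=4: a0@(0,2):B a1@(0,3):A a2@(0,4):B

(0, 2)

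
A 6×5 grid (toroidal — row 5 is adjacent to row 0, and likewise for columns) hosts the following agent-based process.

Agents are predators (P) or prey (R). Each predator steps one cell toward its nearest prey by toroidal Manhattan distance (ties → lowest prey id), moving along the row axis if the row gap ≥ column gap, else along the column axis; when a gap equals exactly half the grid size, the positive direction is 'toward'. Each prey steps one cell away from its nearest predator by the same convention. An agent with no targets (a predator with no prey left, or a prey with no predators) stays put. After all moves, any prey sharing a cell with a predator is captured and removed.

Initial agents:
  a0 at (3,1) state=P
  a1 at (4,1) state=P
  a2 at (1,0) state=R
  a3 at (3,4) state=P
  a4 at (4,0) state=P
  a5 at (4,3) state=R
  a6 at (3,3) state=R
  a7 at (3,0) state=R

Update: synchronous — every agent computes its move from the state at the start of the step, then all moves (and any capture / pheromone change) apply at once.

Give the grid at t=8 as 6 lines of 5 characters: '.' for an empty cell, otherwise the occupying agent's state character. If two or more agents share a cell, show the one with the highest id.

R....
.....
..R..
..PP.
.....
R....

t=1: a0@(3,0):P a1@(4,2):P a2@(0,0):R a3@(3,3):P a4@(3,0):P a5@(4,4):R a6@(3,2):R a7@(3,4):R
t=2: a0@(3,4):P a1@(3,2):P a2@(5,0):R a3@(3,2):P a4@(3,4):P a5@(5,4):R a6@(2,2):R a7@(3,3):R
t=3: a0@(3,3):P a1@(2,2):P a2@(0,0):R a3@(2,2):P a4@(3,3):P a5@(0,4):R a6@(1,2):R a7@(3,2):R
t=4: a0@(3,2):P a1@(1,2):P a2@(5,0):R a3@(1,2):P a4@(3,2):P a5@(5,4):R a6@(0,2):R a7@(3,1):R
t=5: a0@(3,1):P a1@(0,2):P a2@(0,0):R a3@(0,2):P a4@(3,1):P a5@(0,4):R a6@(5,2):R a7@(3,0):R
t=6: a0@(3,0):P a1@(5,2):P a2@(0,4):R a3@(5,2):P a4@(3,0):P a5@(0,0):R a6@(4,2):R a7@(3,4):R
t=7: a0@(3,4):P a1@(4,2):P a2@(0,0):R a3@(4,2):P a4@(3,4):P a5@(5,0):R a6@(3,2):R a7@(3,3):R
t=8: a0@(3,3):P a1@(3,2):P a2@(5,0):R a3@(3,2):P a4@(3,3):P a5@(0,0):R a6@(2,2):R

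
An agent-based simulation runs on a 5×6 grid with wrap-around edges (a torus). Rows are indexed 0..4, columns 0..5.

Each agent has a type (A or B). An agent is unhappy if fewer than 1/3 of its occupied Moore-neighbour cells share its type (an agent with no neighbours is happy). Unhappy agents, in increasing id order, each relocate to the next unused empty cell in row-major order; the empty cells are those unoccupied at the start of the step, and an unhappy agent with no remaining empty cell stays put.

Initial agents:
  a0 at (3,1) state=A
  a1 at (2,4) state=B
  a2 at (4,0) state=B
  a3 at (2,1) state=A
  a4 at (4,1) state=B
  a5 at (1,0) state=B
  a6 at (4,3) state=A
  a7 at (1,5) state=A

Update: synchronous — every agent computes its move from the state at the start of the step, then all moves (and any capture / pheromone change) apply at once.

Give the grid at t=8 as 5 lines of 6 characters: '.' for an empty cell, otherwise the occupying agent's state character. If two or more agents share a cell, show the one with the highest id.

BBA...
......
.A....
.A....
BB.A..

t=1: a0@(3,1):A a1@(0,0):B a2@(4,0):B a3@(2,1):A a4@(4,1):B a5@(0,1):B a6@(4,3):A a7@(0,2):A
t=2: (unchanged — steady state)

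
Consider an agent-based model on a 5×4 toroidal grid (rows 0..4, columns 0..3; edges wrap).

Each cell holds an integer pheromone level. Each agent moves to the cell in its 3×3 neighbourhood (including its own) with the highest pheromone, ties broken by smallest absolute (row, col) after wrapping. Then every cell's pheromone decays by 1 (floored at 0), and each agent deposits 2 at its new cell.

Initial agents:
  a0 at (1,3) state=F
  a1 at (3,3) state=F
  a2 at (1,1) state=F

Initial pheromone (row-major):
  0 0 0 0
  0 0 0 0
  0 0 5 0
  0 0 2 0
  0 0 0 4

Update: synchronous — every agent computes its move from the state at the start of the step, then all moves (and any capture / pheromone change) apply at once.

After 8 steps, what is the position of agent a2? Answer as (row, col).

(2, 2)

t=1: a0@(2,2) a1@(2,2) a2@(2,2) | pheromone: 0 0 0 0 / 0 0 0 0 / 0 0 10 0 / 0 0 1 0 / 0 0 0 3
t=2: a0@(2,2) a1@(2,2) a2@(2,2) | pheromone: 0 0 0 0 / 0 0 0 0 / 0 0 15 0 / 0 0 0 0 / 0 0 0 2
t=3: a0@(2,2) a1@(2,2) a2@(2,2) | pheromone: 0 0 0 0 / 0 0 0 0 / 0 0 20 0 / 0 0 0 0 / 0 0 0 1
t=4: a0@(2,2) a1@(2,2) a2@(2,2) | pheromone: 0 0 0 0 / 0 0 0 0 / 0 0 25 0 / 0 0 0 0 / 0 0 0 0
t=5: a0@(2,2) a1@(2,2) a2@(2,2) | pheromone: 0 0 0 0 / 0 0 0 0 / 0 0 30 0 / 0 0 0 0 / 0 0 0 0
t=6: a0@(2,2) a1@(2,2) a2@(2,2) | pheromone: 0 0 0 0 / 0 0 0 0 / 0 0 35 0 / 0 0 0 0 / 0 0 0 0
t=7: a0@(2,2) a1@(2,2) a2@(2,2) | pheromone: 0 0 0 0 / 0 0 0 0 / 0 0 40 0 / 0 0 0 0 / 0 0 0 0
t=8: a0@(2,2) a1@(2,2) a2@(2,2) | pheromone: 0 0 0 0 / 0 0 0 0 / 0 0 45 0 / 0 0 0 0 / 0 0 0 0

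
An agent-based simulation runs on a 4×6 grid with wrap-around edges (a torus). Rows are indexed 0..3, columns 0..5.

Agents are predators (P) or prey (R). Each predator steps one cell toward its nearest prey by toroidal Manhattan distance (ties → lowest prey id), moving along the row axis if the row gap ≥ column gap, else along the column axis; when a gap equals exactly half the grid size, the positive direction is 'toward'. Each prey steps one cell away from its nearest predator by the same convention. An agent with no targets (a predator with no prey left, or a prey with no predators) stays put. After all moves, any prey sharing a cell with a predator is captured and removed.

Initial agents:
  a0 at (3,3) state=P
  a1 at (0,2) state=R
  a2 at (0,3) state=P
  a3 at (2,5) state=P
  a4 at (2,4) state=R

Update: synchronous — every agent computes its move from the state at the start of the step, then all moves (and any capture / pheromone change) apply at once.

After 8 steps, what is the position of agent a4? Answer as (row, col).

(2, 2)

t=1: a0@(0,3):P a1@(0,1):R a2@(0,2):P a3@(2,4):P a4@(2,3):R
t=2: a0@(0,2):P a1@(0,0):R a2@(0,1):P a3@(2,3):P a4@(2,2):R
t=3: a0@(0,1):P a1@(0,5):R a2@(0,0):P a3@(2,2):P a4@(2,1):R
t=4: a0@(0,0):P a1@(0,4):R a2@(0,5):P a3@(2,1):P a4@(2,0):R
t=5: a0@(0,5):P a1@(0,3):R a2@(0,4):P a3@(2,0):P a4@(2,5):R
t=6: a0@(0,4):P a1@(0,2):R a2@(0,3):P a3@(2,5):P a4@(2,4):R
t=7: a0@(0,3):P a1@(0,1):R a2@(0,2):P a3@(2,4):P a4@(2,3):R
t=8: a0@(0,2):P a1@(0,0):R a2@(0,1):P a3@(2,3):P a4@(2,2):R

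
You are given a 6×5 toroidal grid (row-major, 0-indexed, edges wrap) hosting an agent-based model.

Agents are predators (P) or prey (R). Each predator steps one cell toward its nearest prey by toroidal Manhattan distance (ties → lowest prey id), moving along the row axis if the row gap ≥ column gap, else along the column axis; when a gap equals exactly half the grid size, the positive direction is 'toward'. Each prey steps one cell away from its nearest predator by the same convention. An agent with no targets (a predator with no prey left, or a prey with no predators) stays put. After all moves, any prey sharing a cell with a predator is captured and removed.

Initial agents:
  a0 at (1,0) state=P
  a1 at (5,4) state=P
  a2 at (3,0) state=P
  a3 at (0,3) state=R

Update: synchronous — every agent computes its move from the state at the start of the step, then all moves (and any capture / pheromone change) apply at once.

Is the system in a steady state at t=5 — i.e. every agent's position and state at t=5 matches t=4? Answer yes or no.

t=1: a0@(1,4):P a1@(0,4):P a2@(4,0):P a3@(1,3):R
t=2: a0@(1,3):P a1@(1,4):P a2@(5,0):P a3@(1,2):R
t=3: a0@(1,2):P a1@(1,3):P a2@(0,0):P a3@(1,1):R
t=4: a0@(1,1):P a1@(1,2):P a2@(1,0):P
t=5: (unchanged — steady state)

yes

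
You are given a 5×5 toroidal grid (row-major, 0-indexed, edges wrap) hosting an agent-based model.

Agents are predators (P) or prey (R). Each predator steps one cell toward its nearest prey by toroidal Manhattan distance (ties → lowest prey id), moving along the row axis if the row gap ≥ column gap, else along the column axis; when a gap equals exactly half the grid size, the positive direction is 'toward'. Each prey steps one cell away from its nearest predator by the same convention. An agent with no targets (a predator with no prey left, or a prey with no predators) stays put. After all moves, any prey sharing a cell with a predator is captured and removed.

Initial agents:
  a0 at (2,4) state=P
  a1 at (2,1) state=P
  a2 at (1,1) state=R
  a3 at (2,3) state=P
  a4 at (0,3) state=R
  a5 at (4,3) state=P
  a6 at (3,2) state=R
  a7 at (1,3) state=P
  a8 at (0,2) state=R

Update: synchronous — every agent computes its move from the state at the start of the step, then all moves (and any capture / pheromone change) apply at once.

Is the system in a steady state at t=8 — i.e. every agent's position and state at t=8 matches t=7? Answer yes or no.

t=1: a0@(2,0):P a1@(1,1):P a2@(0,1):R a3@(1,3):P a5@(0,3):P a6@(4,2):R a7@(0,3):P a8@(1,2):R
t=2: a0@(1,0):P a1@(0,1):P a2@(4,1):R a3@(1,2):P a5@(0,2):P a6@(3,2):R a7@(0,2):P a8@(1,3):R
t=3: a0@(1,4):P a1@(4,1):P a2@(3,1):R a3@(1,3):P a5@(4,2):P a7@(4,2):P
t=4: a0@(2,4):P a1@(3,1):P a2@(2,1):R a3@(2,3):P a5@(3,2):P a7@(3,2):P
t=5: a0@(2,0):P a1@(2,1):P a2@(1,1):R a3@(2,2):P a5@(2,2):P a7@(2,2):P
t=6: a0@(1,0):P a1@(1,1):P a2@(0,1):R a3@(1,2):P a5@(1,2):P a7@(1,2):P
t=7: a0@(0,0):P a1@(0,1):P a2@(4,1):R a3@(0,2):P a5@(0,2):P a7@(0,2):P
t=8: a0@(4,0):P a1@(4,1):P a2@(3,1):R a3@(4,2):P a5@(4,2):P a7@(4,2):P

no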